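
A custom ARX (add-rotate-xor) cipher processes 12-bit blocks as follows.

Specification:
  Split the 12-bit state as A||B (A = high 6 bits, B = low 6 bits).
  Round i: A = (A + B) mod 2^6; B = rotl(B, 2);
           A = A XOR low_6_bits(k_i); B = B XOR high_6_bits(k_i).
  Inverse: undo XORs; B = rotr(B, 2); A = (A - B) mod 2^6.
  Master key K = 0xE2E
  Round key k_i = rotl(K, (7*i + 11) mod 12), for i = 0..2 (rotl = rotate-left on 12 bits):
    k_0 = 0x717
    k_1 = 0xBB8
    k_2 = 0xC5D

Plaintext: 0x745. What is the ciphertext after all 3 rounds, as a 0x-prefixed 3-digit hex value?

0x389

s_0 = plaintext = 0x745
s_1 = Round(s_0, k_0) = 0xD48
s_2 = Round(s_1, k_1) = 0x14E
s_3 = Round(s_2, k_2) = 0x389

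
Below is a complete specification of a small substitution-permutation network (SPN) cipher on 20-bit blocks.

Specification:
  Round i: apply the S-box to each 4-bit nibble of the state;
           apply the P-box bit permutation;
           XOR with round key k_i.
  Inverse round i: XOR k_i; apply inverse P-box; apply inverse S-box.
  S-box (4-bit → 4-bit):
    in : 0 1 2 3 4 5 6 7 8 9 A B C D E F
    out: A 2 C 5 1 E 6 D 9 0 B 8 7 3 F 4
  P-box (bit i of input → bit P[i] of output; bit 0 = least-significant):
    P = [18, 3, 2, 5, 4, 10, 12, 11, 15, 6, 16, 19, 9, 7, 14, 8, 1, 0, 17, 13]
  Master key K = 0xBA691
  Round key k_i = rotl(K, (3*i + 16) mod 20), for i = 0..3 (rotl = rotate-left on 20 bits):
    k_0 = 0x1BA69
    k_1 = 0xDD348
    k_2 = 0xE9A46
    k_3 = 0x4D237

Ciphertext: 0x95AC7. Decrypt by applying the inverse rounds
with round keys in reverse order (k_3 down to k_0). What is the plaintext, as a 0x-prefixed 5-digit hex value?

s_0 = ciphertext = 0x95AC7
s_1 = InvRound(s_0, k_3) = 0x91E88
s_2 = InvRound(s_1, k_2) = 0x31C1C
s_3 = InvRound(s_2, k_1) = 0xF7AA3
s_4 = InvRound(s_3, k_0) = 0x36A9D

0x36A9D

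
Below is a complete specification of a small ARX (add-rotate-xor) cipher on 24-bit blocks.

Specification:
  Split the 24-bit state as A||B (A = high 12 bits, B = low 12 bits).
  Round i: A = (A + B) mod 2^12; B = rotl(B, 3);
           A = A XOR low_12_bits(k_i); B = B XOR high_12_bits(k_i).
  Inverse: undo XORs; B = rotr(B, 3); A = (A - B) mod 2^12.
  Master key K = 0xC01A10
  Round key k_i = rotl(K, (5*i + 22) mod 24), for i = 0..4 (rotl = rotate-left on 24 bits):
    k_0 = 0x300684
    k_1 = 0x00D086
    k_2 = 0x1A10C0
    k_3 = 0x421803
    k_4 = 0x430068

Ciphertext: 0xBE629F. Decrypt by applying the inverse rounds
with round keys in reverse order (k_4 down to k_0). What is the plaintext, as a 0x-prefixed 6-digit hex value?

0xCC14DC

s_0 = ciphertext = 0xBE629F
s_1 = InvRound(s_0, k_4) = 0xCB9ED5
s_2 = InvRound(s_1, k_3) = 0xB5C95E
s_3 = InvRound(s_2, k_2) = 0xC7DF1F
s_4 = InvRound(s_3, k_1) = 0x7195E2
s_5 = InvRound(s_4, k_0) = 0xCC14DC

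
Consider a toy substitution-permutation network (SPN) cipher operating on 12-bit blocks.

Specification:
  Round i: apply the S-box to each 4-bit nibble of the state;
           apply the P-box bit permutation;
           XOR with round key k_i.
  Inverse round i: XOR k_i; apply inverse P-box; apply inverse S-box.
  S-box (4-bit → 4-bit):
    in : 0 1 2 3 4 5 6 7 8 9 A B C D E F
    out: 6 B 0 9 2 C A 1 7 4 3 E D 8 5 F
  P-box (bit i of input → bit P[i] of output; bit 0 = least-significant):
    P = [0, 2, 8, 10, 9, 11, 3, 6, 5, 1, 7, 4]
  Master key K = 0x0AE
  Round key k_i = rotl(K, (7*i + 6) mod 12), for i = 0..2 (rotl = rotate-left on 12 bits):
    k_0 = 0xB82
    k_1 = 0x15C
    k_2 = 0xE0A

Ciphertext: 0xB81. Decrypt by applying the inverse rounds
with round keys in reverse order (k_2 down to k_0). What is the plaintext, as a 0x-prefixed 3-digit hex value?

s_0 = ciphertext = 0xB81
s_1 = InvRound(s_0, k_2) = 0x09C
s_2 = InvRound(s_1, k_1) = 0x9D9
s_3 = InvRound(s_2, k_0) = 0x6C7

0x6C7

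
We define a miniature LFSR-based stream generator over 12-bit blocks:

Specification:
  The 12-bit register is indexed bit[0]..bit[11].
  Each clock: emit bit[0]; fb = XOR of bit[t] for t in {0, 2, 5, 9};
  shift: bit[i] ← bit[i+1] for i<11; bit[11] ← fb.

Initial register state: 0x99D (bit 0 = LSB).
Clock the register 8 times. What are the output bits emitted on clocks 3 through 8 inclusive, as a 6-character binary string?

reg_0 = 0x99D
clock 1: out=1, reg = 0x4CE
clock 2: out=0, reg = 0xA67
clock 3: out=1, reg = 0x533
clock 4: out=1, reg = 0x299
clock 5: out=1, reg = 0x14C
clock 6: out=0, reg = 0x8A6
clock 7: out=0, reg = 0x453
clock 8: out=1, reg = 0xA29

111001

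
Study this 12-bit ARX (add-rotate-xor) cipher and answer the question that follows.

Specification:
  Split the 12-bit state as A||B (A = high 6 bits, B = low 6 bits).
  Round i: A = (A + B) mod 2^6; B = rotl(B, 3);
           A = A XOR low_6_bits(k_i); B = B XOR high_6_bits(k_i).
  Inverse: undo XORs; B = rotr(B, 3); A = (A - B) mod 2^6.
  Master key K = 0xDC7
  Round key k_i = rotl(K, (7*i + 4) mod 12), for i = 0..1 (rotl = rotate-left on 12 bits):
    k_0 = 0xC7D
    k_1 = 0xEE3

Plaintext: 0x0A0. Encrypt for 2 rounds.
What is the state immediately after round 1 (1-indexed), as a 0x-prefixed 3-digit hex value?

s_0 = plaintext = 0x0A0
s_1 = Round(s_0, k_0) = 0x7F5
s_2 = Round(s_1, k_1) = 0xDD5

0x7F5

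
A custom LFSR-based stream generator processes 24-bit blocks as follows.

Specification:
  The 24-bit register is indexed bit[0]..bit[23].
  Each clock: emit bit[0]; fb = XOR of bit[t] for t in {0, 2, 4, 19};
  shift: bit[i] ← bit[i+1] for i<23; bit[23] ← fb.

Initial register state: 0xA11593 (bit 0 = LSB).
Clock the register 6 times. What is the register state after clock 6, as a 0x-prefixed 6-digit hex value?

reg_0 = 0xA11593
clock 1: out=1, reg = 0x508AC9
clock 2: out=1, reg = 0xA84564
clock 3: out=0, reg = 0x5422B2
clock 4: out=0, reg = 0xAA1159
clock 5: out=1, reg = 0xD508AC
clock 6: out=0, reg = 0xEA8456

0xEA8456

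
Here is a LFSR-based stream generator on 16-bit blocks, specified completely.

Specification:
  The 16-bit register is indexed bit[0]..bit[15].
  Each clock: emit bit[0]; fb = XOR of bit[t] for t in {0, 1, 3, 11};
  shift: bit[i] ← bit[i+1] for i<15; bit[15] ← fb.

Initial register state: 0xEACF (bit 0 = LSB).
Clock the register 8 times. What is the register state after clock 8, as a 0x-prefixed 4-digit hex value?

0x6CEA

reg_0 = 0xEACF
clock 1: out=1, reg = 0x7567
clock 2: out=1, reg = 0x3AB3
clock 3: out=1, reg = 0x9D59
clock 4: out=1, reg = 0xCEAC
clock 5: out=0, reg = 0x6756
clock 6: out=0, reg = 0xB3AB
clock 7: out=1, reg = 0xD9D5
clock 8: out=1, reg = 0x6CEA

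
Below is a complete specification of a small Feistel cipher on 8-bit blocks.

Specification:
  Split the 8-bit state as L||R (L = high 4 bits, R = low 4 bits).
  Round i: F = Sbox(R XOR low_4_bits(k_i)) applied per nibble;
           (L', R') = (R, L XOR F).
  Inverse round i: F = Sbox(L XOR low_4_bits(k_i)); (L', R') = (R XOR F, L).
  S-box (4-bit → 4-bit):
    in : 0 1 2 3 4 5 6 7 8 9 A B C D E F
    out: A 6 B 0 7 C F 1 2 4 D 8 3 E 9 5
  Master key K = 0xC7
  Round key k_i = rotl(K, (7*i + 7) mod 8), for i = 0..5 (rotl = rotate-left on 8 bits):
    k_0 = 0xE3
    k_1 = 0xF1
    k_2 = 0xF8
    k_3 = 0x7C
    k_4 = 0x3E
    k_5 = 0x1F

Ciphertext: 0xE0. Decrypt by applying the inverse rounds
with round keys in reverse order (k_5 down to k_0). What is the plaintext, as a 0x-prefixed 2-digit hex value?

0x01

s_0 = ciphertext = 0xE0
s_1 = InvRound(s_0, k_5) = 0x6E
s_2 = InvRound(s_1, k_4) = 0xC6
s_3 = InvRound(s_2, k_3) = 0xCC
s_4 = InvRound(s_3, k_2) = 0xBC
s_5 = InvRound(s_4, k_1) = 0x1B
s_6 = InvRound(s_5, k_0) = 0x01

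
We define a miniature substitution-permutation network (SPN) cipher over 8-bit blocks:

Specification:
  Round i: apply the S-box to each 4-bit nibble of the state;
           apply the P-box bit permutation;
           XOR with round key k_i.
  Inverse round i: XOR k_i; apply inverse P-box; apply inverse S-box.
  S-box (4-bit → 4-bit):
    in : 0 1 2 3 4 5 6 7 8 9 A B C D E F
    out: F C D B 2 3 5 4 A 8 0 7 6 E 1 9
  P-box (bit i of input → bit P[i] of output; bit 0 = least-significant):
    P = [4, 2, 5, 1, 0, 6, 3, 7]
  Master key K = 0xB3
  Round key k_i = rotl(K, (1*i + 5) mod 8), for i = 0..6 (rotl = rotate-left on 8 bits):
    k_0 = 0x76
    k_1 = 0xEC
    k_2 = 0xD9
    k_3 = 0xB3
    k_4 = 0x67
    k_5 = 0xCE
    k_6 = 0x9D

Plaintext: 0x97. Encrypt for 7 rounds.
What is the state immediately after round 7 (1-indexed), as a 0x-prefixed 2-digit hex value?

s_0 = plaintext = 0x97
s_1 = Round(s_0, k_0) = 0xD6
s_2 = Round(s_1, k_1) = 0x14
s_3 = Round(s_2, k_2) = 0x55
s_4 = Round(s_3, k_3) = 0xE6
s_5 = Round(s_4, k_4) = 0x56
s_6 = Round(s_5, k_5) = 0xBF
s_7 = Round(s_6, k_6) = 0xC6

0xC6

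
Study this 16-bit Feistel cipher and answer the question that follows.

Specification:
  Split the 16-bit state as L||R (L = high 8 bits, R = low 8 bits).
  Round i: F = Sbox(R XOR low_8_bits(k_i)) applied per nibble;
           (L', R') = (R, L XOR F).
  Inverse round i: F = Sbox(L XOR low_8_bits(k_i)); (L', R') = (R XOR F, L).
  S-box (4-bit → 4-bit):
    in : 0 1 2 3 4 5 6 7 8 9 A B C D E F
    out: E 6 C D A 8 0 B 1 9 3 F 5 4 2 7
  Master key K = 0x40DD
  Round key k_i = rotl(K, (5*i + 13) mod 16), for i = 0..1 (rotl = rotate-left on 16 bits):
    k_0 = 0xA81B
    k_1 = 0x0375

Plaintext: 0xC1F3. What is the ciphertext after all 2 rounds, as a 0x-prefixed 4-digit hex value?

s_0 = plaintext = 0xC1F3
s_1 = Round(s_0, k_0) = 0xF3E0
s_2 = Round(s_1, k_1) = 0xE06B

0xE06B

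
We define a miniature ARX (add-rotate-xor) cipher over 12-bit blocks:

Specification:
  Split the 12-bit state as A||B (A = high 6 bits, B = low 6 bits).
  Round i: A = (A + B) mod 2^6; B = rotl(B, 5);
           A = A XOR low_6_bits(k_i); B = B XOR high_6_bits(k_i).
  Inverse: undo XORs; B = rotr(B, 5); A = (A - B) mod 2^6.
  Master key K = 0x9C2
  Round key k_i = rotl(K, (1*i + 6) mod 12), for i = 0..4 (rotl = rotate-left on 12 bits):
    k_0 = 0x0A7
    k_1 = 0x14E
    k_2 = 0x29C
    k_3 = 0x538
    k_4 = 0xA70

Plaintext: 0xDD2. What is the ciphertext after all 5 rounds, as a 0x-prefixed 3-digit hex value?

0x185

s_0 = plaintext = 0xDD2
s_1 = Round(s_0, k_0) = 0xB8B
s_2 = Round(s_1, k_1) = 0xDE0
s_3 = Round(s_2, k_2) = 0x2DA
s_4 = Round(s_3, k_3) = 0x759
s_5 = Round(s_4, k_4) = 0x185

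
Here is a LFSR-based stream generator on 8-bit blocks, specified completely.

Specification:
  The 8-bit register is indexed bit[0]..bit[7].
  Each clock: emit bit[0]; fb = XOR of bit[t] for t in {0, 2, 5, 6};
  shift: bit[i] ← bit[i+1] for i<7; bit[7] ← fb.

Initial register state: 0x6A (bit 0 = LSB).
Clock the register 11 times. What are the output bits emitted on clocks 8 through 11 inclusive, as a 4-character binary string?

0010

reg_0 = 0x6A
clock 1: out=0, reg = 0x35
clock 2: out=1, reg = 0x9A
clock 3: out=0, reg = 0x4D
clock 4: out=1, reg = 0xA6
clock 5: out=0, reg = 0x53
clock 6: out=1, reg = 0x29
clock 7: out=1, reg = 0x14
clock 8: out=0, reg = 0x8A
clock 9: out=0, reg = 0x45
clock 10: out=1, reg = 0xA2
clock 11: out=0, reg = 0xD1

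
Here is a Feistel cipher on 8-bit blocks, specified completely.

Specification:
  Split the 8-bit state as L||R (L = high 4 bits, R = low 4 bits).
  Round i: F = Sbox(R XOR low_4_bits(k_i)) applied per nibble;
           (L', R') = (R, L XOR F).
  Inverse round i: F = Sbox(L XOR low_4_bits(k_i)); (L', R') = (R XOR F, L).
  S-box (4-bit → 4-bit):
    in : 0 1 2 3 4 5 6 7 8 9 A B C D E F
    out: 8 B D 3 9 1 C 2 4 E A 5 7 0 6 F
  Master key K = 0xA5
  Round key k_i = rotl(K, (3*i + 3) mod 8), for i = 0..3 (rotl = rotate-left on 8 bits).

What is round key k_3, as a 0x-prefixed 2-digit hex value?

K = 0xA5
k_0 = rotl(K, (3*0+3) mod 8) = rotl(K, 3) = 0x2D
k_1 = rotl(K, (3*1+3) mod 8) = rotl(K, 6) = 0x69
k_2 = rotl(K, (3*2+3) mod 8) = rotl(K, 1) = 0x4B
k_3 = rotl(K, (3*3+3) mod 8) = rotl(K, 4) = 0x5A

0x5A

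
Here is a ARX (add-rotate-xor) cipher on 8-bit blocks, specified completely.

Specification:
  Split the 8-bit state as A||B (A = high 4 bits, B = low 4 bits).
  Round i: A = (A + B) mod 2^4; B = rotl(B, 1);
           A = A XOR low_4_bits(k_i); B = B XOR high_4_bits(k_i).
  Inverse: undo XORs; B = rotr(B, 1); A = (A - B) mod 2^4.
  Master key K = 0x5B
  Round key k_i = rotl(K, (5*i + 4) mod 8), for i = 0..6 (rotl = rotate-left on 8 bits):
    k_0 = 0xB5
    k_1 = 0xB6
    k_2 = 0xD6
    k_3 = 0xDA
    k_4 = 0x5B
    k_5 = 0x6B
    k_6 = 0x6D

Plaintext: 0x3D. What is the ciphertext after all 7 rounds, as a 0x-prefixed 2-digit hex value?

s_0 = plaintext = 0x3D
s_1 = Round(s_0, k_0) = 0x50
s_2 = Round(s_1, k_1) = 0x3B
s_3 = Round(s_2, k_2) = 0x8A
s_4 = Round(s_3, k_3) = 0x88
s_5 = Round(s_4, k_4) = 0xB4
s_6 = Round(s_5, k_5) = 0x4E
s_7 = Round(s_6, k_6) = 0xFB

0xFB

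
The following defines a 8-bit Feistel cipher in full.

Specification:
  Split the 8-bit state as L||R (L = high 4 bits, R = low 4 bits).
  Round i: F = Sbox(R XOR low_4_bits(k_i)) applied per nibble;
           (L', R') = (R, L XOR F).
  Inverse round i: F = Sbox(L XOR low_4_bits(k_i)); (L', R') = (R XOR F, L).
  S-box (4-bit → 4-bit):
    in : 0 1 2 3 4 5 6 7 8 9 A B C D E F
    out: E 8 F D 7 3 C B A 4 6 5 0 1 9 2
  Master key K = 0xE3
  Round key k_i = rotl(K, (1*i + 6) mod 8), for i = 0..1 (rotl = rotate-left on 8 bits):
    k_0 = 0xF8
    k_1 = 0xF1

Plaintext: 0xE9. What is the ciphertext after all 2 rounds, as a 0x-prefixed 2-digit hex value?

s_0 = plaintext = 0xE9
s_1 = Round(s_0, k_0) = 0x96
s_2 = Round(s_1, k_1) = 0x62

0x62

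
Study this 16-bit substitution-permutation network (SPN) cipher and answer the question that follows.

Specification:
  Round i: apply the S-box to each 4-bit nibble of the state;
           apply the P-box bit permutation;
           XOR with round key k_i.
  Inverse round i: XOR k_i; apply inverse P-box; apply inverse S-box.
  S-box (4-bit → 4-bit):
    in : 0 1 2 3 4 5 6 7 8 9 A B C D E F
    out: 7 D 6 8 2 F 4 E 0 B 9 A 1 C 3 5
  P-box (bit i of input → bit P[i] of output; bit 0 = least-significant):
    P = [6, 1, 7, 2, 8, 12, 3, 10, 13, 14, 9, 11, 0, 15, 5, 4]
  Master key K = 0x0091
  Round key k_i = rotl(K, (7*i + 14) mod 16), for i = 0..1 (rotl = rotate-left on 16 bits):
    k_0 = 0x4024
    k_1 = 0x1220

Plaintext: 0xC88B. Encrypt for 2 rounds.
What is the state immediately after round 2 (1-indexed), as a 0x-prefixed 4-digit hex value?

s_0 = plaintext = 0xC88B
s_1 = Round(s_0, k_0) = 0x4023
s_2 = Round(s_1, k_1) = 0xE02C

0xE02C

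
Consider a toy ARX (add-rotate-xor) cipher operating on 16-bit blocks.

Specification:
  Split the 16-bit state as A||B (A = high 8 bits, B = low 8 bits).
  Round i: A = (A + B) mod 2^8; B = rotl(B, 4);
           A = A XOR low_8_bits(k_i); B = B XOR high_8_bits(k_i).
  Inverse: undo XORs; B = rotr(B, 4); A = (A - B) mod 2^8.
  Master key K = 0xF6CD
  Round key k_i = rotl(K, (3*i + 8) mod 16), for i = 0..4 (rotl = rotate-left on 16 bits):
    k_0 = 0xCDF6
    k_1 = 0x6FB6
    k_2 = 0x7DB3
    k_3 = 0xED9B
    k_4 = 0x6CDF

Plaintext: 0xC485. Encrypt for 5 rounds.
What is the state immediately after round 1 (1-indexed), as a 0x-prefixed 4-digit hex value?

s_0 = plaintext = 0xC485
s_1 = Round(s_0, k_0) = 0xBF95
s_2 = Round(s_1, k_1) = 0xE236
s_3 = Round(s_2, k_2) = 0xAB1E
s_4 = Round(s_3, k_3) = 0x520C
s_5 = Round(s_4, k_4) = 0x81AC

0xBF95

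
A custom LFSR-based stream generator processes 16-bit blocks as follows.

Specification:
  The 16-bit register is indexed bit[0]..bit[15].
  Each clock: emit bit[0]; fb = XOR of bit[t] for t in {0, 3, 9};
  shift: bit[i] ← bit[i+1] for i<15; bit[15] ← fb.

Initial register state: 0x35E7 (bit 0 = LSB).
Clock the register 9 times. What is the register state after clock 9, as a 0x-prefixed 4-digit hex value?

reg_0 = 0x35E7
clock 1: out=1, reg = 0x9AF3
clock 2: out=1, reg = 0x4D79
clock 3: out=1, reg = 0x26BC
clock 4: out=0, reg = 0x135E
clock 5: out=0, reg = 0x09AF
clock 6: out=1, reg = 0x04D7
clock 7: out=1, reg = 0x826B
clock 8: out=1, reg = 0xC135
clock 9: out=1, reg = 0xE09A

0xE09A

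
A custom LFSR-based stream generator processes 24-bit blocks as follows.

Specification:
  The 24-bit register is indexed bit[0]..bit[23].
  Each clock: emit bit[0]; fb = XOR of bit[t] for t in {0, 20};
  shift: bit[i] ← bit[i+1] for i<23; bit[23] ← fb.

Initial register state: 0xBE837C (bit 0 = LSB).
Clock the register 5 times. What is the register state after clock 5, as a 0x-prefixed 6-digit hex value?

0x3DF41B

reg_0 = 0xBE837C
clock 1: out=0, reg = 0xDF41BE
clock 2: out=0, reg = 0xEFA0DF
clock 3: out=1, reg = 0xF7D06F
clock 4: out=1, reg = 0x7BE837
clock 5: out=1, reg = 0x3DF41B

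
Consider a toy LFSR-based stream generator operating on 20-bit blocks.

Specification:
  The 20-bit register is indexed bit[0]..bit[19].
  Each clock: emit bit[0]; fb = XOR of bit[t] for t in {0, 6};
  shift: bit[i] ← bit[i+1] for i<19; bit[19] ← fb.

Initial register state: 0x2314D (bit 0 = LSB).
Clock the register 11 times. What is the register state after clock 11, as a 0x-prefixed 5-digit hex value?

0x31046

reg_0 = 0x2314D
clock 1: out=1, reg = 0x118A6
clock 2: out=0, reg = 0x08C53
clock 3: out=1, reg = 0x04629
clock 4: out=1, reg = 0x82314
clock 5: out=0, reg = 0x4118A
clock 6: out=0, reg = 0x208C5
clock 7: out=1, reg = 0x10462
clock 8: out=0, reg = 0x88231
clock 9: out=1, reg = 0xC4118
clock 10: out=0, reg = 0x6208C
clock 11: out=0, reg = 0x31046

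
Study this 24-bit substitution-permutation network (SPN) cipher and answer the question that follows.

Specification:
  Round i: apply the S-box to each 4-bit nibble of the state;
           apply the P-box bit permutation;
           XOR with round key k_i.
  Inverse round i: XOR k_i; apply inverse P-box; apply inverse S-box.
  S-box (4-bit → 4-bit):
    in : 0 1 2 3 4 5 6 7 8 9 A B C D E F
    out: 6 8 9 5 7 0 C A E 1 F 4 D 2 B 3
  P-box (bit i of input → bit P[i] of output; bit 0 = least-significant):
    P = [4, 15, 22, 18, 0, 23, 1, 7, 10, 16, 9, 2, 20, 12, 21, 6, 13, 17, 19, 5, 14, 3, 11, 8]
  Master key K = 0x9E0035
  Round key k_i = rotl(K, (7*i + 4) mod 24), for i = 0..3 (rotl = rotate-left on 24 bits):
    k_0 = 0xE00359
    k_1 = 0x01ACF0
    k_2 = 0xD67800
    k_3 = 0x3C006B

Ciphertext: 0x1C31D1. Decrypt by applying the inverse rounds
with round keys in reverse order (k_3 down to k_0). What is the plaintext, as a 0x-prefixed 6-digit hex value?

s_0 = ciphertext = 0x1C31D1
s_1 = InvRound(s_0, k_3) = 0x720569
s_2 = InvRound(s_1, k_2) = 0xA289F1
s_3 = InvRound(s_2, k_1) = 0x1FBFF5
s_4 = InvRound(s_3, k_0) = 0x0A4E78

0x0A4E78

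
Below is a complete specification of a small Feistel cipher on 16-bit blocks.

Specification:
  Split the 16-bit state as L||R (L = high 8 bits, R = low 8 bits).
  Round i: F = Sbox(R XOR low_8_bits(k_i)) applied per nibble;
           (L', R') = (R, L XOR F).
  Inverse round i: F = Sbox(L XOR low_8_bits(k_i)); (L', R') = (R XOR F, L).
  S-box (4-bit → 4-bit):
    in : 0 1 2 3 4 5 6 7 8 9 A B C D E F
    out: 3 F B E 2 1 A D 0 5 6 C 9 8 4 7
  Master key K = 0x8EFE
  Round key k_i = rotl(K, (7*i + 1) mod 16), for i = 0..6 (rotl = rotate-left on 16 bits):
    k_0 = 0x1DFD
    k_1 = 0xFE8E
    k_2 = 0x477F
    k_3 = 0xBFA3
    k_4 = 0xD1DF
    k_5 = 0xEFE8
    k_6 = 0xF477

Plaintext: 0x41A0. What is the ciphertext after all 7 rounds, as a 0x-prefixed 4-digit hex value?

s_0 = plaintext = 0x41A0
s_1 = Round(s_0, k_0) = 0xA059
s_2 = Round(s_1, k_1) = 0x592D
s_3 = Round(s_2, k_2) = 0x2D42
s_4 = Round(s_3, k_3) = 0x4262
s_5 = Round(s_4, k_4) = 0x628A
s_6 = Round(s_5, k_5) = 0x8AC9
s_7 = Round(s_6, k_6) = 0xC94E

0xC94E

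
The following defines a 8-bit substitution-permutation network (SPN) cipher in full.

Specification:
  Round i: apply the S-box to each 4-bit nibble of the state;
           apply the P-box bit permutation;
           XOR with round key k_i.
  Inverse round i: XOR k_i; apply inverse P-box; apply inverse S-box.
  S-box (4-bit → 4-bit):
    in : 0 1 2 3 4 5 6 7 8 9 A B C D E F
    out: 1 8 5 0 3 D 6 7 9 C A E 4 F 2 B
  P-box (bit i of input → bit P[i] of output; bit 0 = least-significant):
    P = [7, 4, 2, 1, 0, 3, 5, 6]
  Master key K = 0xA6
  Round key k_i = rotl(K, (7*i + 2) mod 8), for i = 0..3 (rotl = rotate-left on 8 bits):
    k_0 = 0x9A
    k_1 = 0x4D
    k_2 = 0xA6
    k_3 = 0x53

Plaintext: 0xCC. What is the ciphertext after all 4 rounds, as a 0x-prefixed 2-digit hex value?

s_0 = plaintext = 0xCC
s_1 = Round(s_0, k_0) = 0xBE
s_2 = Round(s_1, k_1) = 0x35
s_3 = Round(s_2, k_2) = 0x20
s_4 = Round(s_3, k_3) = 0xF2

0xF2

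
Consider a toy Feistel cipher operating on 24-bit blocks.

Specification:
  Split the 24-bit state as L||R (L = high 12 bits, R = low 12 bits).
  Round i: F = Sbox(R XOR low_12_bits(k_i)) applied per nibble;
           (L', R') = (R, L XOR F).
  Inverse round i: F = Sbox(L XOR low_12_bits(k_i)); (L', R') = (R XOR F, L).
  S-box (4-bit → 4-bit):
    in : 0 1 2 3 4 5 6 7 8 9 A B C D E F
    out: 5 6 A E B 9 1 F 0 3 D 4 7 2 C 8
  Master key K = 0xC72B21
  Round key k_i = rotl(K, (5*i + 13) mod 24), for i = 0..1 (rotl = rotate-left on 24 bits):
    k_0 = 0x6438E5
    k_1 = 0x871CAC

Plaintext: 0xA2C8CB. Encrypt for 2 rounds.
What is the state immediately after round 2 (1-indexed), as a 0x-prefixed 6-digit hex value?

0xF8066C

s_0 = plaintext = 0xA2C8CB
s_1 = Round(s_0, k_0) = 0x8CBF80
s_2 = Round(s_1, k_1) = 0xF8066C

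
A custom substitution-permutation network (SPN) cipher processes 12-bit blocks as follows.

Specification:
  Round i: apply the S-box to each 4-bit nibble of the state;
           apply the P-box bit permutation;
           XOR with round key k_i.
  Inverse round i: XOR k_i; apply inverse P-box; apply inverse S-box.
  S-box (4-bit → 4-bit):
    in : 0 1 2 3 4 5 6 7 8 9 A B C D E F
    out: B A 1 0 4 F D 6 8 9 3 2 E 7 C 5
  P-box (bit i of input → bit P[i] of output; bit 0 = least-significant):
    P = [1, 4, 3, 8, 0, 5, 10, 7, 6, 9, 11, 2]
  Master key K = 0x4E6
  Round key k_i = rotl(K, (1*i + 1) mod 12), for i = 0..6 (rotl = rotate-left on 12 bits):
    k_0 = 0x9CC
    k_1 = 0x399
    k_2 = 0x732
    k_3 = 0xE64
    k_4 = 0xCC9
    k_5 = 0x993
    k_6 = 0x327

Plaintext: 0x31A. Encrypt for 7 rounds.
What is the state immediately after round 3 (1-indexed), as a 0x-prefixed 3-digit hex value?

0xA6D

s_0 = plaintext = 0x31A
s_1 = Round(s_0, k_0) = 0x97E
s_2 = Round(s_1, k_1) = 0x6F5
s_3 = Round(s_2, k_2) = 0xA6D
s_4 = Round(s_3, k_3) = 0x8BF
s_5 = Round(s_4, k_4) = 0xCE7
s_6 = Round(s_5, k_5) = 0x70F
s_7 = Round(s_6, k_6) = 0x98C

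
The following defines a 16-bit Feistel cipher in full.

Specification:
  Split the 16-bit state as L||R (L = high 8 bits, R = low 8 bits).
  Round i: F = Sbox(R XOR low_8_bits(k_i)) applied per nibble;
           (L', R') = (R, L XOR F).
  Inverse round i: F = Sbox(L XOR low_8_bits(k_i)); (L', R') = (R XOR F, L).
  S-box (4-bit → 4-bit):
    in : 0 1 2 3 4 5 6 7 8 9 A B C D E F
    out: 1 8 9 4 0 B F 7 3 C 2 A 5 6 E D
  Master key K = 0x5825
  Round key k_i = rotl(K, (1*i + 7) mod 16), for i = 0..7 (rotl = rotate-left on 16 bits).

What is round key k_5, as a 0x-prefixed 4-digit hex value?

0x5582

K = 0x5825
k_0 = rotl(K, (1*0+7) mod 16) = rotl(K, 7) = 0x12AC
k_1 = rotl(K, (1*1+7) mod 16) = rotl(K, 8) = 0x2558
k_2 = rotl(K, (1*2+7) mod 16) = rotl(K, 9) = 0x4AB0
k_3 = rotl(K, (1*3+7) mod 16) = rotl(K, 10) = 0x9560
k_4 = rotl(K, (1*4+7) mod 16) = rotl(K, 11) = 0x2AC1
k_5 = rotl(K, (1*5+7) mod 16) = rotl(K, 12) = 0x5582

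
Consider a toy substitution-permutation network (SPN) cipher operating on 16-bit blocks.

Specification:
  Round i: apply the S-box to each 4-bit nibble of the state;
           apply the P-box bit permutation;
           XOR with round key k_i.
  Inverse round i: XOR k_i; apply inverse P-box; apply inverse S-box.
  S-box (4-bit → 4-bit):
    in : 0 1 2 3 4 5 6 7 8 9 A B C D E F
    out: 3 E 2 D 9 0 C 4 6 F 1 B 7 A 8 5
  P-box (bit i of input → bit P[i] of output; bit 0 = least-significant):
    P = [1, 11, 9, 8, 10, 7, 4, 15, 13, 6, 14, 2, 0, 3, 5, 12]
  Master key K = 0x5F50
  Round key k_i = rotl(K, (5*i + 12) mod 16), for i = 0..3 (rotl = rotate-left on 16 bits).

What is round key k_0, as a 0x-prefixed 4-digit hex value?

K = 0x5F50
k_0 = rotl(K, (5*0+12) mod 16) = rotl(K, 12) = 0x05F5

0x05F5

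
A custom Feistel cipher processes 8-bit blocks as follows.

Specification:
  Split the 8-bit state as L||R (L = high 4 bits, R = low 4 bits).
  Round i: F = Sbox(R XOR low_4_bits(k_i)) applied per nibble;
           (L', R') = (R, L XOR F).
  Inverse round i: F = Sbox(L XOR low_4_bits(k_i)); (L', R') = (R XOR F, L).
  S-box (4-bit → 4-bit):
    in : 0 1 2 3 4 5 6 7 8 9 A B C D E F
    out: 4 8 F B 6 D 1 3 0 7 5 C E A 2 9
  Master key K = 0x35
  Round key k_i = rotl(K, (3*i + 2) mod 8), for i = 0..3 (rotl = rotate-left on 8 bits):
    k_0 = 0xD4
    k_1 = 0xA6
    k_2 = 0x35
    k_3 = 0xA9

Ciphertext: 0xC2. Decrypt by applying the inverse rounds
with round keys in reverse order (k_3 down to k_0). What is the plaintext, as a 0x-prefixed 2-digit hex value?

0x66

s_0 = ciphertext = 0xC2
s_1 = InvRound(s_0, k_3) = 0xFC
s_2 = InvRound(s_1, k_2) = 0x9F
s_3 = InvRound(s_2, k_1) = 0x69
s_4 = InvRound(s_3, k_0) = 0x66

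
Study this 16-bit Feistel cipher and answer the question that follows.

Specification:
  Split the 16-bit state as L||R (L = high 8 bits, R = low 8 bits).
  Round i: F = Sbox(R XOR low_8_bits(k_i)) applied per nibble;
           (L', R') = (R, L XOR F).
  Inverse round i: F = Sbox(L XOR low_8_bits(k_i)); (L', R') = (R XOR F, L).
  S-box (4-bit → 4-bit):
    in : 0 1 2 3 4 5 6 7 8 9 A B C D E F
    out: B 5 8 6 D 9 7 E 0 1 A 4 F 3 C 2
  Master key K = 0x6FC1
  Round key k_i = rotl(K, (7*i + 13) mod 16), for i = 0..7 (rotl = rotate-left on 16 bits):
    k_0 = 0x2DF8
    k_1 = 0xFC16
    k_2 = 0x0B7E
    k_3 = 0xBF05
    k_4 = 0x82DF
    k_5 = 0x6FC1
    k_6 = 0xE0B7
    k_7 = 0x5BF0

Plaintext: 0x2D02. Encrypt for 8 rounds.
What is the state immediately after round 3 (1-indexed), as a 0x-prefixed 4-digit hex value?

0x5786

s_0 = plaintext = 0x2D02
s_1 = Round(s_0, k_0) = 0x0207
s_2 = Round(s_1, k_1) = 0x0757
s_3 = Round(s_2, k_2) = 0x5786
s_4 = Round(s_3, k_3) = 0x8651
s_5 = Round(s_4, k_4) = 0x518A
s_6 = Round(s_5, k_5) = 0x8A85
s_7 = Round(s_6, k_6) = 0x85E2
s_8 = Round(s_7, k_7) = 0xE2DD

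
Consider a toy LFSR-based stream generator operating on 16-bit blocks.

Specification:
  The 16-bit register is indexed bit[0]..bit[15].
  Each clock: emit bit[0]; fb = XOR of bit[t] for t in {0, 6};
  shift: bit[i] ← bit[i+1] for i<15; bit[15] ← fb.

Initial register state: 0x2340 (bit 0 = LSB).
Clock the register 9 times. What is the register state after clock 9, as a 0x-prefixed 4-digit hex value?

0xE691

reg_0 = 0x2340
clock 1: out=0, reg = 0x91A0
clock 2: out=0, reg = 0x48D0
clock 3: out=0, reg = 0xA468
clock 4: out=0, reg = 0xD234
clock 5: out=0, reg = 0x691A
clock 6: out=0, reg = 0x348D
clock 7: out=1, reg = 0x9A46
clock 8: out=0, reg = 0xCD23
clock 9: out=1, reg = 0xE691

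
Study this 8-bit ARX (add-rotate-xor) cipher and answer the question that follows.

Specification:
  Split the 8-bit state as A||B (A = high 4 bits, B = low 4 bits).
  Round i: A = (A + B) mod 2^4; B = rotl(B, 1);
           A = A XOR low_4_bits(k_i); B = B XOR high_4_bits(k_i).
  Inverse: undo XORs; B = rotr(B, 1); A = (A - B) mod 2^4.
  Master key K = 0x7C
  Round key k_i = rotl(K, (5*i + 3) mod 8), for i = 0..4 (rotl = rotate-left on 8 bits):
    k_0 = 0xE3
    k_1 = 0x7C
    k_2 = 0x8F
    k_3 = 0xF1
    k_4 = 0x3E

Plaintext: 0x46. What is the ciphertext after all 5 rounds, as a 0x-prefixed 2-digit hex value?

s_0 = plaintext = 0x46
s_1 = Round(s_0, k_0) = 0x92
s_2 = Round(s_1, k_1) = 0x73
s_3 = Round(s_2, k_2) = 0x5E
s_4 = Round(s_3, k_3) = 0x22
s_5 = Round(s_4, k_4) = 0xA7

0xA7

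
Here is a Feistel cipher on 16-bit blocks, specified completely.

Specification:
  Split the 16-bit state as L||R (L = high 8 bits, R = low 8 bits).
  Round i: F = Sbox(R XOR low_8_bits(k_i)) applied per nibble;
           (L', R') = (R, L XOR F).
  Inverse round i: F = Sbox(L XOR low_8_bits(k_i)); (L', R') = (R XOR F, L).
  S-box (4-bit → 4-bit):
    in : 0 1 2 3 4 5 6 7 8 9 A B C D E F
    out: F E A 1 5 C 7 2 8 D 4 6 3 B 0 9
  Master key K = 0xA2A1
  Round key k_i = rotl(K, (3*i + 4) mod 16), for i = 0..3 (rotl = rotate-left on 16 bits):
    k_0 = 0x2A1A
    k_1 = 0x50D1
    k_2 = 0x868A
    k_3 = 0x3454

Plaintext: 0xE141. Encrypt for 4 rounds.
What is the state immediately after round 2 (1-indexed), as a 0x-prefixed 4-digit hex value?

s_0 = plaintext = 0xE141
s_1 = Round(s_0, k_0) = 0x4127
s_2 = Round(s_1, k_1) = 0x27D6
s_3 = Round(s_2, k_2) = 0xD6E4
s_4 = Round(s_3, k_3) = 0xE4B9

0x27D6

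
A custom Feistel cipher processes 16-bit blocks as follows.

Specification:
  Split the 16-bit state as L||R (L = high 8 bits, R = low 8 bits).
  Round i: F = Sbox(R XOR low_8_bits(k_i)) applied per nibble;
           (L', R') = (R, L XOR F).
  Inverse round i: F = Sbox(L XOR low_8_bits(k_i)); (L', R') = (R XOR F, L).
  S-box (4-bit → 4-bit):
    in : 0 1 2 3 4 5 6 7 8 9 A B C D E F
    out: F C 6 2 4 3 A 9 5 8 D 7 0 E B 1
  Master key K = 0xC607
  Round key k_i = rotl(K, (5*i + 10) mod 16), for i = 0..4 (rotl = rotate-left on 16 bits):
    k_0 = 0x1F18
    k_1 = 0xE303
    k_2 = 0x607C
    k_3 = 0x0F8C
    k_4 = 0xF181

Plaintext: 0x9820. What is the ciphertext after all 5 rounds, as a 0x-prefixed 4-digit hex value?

0x6E65

s_0 = plaintext = 0x9820
s_1 = Round(s_0, k_0) = 0x20BD
s_2 = Round(s_1, k_1) = 0xBD5B
s_3 = Round(s_2, k_2) = 0x5BD4
s_4 = Round(s_3, k_3) = 0xD46E
s_5 = Round(s_4, k_4) = 0x6E65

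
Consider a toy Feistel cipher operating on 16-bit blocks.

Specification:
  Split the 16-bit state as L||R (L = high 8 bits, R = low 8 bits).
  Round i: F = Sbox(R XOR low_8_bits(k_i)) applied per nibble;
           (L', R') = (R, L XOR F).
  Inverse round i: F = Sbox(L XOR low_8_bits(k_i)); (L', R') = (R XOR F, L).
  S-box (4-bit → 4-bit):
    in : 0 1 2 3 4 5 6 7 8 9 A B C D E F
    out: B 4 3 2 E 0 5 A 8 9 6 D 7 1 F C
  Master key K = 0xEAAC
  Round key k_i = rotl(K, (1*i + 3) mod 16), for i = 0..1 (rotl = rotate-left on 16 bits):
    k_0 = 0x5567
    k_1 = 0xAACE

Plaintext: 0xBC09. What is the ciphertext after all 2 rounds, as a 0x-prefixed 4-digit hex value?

s_0 = plaintext = 0xBC09
s_1 = Round(s_0, k_0) = 0x09E3
s_2 = Round(s_1, k_1) = 0xE338

0xE338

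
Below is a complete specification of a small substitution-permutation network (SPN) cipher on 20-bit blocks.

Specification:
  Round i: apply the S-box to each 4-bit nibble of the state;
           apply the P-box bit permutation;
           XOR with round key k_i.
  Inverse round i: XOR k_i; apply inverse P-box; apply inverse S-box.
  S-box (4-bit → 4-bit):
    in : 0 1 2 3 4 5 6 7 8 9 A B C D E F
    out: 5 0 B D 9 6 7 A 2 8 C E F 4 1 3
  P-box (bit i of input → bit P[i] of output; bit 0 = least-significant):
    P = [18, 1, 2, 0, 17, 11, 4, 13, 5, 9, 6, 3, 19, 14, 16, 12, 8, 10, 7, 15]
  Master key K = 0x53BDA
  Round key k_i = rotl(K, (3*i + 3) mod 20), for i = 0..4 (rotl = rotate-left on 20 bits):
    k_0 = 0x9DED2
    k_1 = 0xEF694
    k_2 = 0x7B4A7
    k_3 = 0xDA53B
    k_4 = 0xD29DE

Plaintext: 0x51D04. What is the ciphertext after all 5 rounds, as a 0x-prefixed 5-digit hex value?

0x307C3

s_0 = plaintext = 0x51D04
s_1 = Round(s_0, k_0) = 0xFDA03
s_2 = Round(s_1, k_1) = 0x9F3C9
s_3 = Round(s_2, k_2) = 0xD5CDE
s_4 = Round(s_3, k_3) = 0x8E7C3
s_5 = Round(s_4, k_4) = 0x307C3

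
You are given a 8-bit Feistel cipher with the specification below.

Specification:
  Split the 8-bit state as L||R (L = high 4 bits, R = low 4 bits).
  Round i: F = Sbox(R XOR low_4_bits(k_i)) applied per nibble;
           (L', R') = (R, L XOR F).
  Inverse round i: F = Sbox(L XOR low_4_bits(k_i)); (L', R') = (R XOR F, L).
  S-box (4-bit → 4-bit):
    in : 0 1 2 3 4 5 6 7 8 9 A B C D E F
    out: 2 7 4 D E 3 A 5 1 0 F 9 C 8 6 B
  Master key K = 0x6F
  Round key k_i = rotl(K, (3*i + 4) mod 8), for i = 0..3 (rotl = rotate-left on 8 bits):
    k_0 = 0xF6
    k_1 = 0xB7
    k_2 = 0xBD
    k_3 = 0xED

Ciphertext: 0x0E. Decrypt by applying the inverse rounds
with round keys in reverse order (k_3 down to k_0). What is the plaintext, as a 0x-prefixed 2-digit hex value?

0x30

s_0 = ciphertext = 0x0E
s_1 = InvRound(s_0, k_3) = 0x60
s_2 = InvRound(s_1, k_2) = 0x96
s_3 = InvRound(s_2, k_1) = 0x09
s_4 = InvRound(s_3, k_0) = 0x30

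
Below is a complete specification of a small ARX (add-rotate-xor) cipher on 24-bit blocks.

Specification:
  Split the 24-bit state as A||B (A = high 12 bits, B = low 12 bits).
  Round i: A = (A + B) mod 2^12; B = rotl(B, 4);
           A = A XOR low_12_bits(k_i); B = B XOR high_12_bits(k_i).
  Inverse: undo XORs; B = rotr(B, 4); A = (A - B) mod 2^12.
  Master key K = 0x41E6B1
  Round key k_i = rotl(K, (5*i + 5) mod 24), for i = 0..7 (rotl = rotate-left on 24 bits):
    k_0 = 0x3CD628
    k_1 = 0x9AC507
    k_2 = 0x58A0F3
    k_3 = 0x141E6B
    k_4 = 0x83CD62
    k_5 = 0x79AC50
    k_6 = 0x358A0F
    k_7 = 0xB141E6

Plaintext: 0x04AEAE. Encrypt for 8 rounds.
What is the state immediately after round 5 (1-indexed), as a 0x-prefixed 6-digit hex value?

s_0 = plaintext = 0x04AEAE
s_1 = Round(s_0, k_0) = 0x8D0923
s_2 = Round(s_1, k_1) = 0x4F4B95
s_3 = Round(s_2, k_2) = 0x07ACD1
s_4 = Round(s_3, k_3) = 0x320C5D
s_5 = Round(s_4, k_4) = 0x21FDE0
s_6 = Round(s_5, k_5) = 0x3AF997
s_7 = Round(s_6, k_6) = 0x749A21
s_8 = Round(s_7, k_7) = 0x08C90E

0x21FDE0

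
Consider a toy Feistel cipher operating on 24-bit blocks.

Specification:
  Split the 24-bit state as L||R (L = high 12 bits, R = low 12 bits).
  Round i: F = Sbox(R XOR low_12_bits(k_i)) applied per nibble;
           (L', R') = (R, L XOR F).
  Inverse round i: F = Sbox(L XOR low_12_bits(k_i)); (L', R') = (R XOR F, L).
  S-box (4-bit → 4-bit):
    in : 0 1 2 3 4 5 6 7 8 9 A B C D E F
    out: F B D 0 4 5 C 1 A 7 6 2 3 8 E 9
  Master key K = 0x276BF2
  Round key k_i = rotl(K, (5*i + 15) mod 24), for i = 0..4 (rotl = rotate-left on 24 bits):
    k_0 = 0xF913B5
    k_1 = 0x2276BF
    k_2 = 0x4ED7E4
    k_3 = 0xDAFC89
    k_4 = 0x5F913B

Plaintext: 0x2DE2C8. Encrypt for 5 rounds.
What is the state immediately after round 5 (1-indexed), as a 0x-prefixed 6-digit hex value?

0x7976A7

s_0 = plaintext = 0x2DE2C8
s_1 = Round(s_0, k_0) = 0x2C89C6
s_2 = Round(s_1, k_1) = 0x9C6BDF
s_3 = Round(s_2, k_2) = 0xBDFAC4
s_4 = Round(s_3, k_3) = 0xAC4797
s_5 = Round(s_4, k_4) = 0x7976A7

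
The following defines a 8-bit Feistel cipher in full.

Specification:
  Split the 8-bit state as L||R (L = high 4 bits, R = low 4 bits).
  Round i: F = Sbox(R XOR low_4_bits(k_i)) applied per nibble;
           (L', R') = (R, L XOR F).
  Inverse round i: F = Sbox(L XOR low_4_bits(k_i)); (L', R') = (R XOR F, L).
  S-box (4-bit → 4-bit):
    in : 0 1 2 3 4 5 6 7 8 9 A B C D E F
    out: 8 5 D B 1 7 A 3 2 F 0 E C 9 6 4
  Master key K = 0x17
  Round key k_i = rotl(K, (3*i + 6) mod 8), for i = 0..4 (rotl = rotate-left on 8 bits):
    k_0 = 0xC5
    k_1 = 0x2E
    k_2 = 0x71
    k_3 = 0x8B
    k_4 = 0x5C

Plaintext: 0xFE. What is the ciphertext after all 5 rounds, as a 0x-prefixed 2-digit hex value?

s_0 = plaintext = 0xFE
s_1 = Round(s_0, k_0) = 0xE1
s_2 = Round(s_1, k_1) = 0x1A
s_3 = Round(s_2, k_2) = 0xAF
s_4 = Round(s_3, k_3) = 0xFB
s_5 = Round(s_4, k_4) = 0xBC

0xBC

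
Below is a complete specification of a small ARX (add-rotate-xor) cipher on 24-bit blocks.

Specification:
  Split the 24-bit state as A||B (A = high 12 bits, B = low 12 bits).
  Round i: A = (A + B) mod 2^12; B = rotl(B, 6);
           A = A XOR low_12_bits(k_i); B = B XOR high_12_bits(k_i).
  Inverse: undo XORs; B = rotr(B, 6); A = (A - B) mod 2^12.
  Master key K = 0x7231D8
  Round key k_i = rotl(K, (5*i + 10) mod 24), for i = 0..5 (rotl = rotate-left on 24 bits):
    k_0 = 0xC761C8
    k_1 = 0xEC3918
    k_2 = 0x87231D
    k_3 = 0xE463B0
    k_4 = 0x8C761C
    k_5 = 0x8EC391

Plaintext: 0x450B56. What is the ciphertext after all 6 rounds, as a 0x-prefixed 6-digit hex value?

0xF6C3CC

s_0 = plaintext = 0x450B56
s_1 = Round(s_0, k_0) = 0xE6E9DB
s_2 = Round(s_1, k_1) = 0x151824
s_3 = Round(s_2, k_2) = 0xA68152
s_4 = Round(s_3, k_3) = 0x80AAC3
s_5 = Round(s_4, k_4) = 0x4D182C
s_6 = Round(s_5, k_5) = 0xF6C3CC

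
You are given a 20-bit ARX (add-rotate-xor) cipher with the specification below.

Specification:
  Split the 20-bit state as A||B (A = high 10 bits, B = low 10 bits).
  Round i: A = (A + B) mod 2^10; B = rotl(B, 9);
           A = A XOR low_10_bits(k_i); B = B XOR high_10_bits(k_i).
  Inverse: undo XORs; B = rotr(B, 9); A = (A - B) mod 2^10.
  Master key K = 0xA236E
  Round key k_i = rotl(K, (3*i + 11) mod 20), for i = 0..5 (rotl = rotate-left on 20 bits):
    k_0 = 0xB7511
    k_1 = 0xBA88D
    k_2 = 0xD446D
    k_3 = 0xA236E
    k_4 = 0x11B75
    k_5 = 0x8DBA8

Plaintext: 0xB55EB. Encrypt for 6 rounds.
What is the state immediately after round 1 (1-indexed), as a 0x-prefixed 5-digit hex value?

s_0 = plaintext = 0xB55EB
s_1 = Round(s_0, k_0) = 0x74428
s_2 = Round(s_1, k_1) = 0x5D2FE
s_3 = Round(s_2, k_2) = 0x07E2E
s_4 = Round(s_3, k_3) = 0x48F9F
s_5 = Round(s_4, k_4) = 0xEDF89
s_6 = Round(s_5, k_5) = 0x3A1F2

0x74428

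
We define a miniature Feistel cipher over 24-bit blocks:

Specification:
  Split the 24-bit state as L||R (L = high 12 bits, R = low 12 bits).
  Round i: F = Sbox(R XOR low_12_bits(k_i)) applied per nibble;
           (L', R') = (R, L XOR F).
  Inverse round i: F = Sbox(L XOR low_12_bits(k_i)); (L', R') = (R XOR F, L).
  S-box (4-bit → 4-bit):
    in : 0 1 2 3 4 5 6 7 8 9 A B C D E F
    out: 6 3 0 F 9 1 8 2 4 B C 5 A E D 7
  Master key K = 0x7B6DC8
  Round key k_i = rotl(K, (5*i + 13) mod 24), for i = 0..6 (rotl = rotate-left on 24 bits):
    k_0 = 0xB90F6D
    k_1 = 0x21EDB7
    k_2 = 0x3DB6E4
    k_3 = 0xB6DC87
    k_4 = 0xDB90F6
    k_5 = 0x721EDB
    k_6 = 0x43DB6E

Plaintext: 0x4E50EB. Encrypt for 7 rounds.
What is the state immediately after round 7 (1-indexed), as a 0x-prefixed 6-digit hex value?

s_0 = plaintext = 0x4E50EB
s_1 = Round(s_0, k_0) = 0x0EB3AD
s_2 = Round(s_1, k_1) = 0x3ADDD7
s_3 = Round(s_2, k_2) = 0xDD7652
s_4 = Round(s_3, k_3) = 0x652136
s_5 = Round(s_4, k_4) = 0x1365F4
s_6 = Round(s_5, k_5) = 0x5F4431
s_7 = Round(s_6, k_6) = 0x4312E3

0x4312E3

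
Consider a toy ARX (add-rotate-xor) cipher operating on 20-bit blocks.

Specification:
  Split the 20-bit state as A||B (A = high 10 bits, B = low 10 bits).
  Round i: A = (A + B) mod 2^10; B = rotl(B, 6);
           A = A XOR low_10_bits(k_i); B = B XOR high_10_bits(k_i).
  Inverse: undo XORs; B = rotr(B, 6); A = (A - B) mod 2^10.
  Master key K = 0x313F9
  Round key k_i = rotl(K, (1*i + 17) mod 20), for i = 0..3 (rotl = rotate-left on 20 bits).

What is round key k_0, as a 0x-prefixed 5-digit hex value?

0x2627F

K = 0x313F9
k_0 = rotl(K, (1*0+17) mod 20) = rotl(K, 17) = 0x2627F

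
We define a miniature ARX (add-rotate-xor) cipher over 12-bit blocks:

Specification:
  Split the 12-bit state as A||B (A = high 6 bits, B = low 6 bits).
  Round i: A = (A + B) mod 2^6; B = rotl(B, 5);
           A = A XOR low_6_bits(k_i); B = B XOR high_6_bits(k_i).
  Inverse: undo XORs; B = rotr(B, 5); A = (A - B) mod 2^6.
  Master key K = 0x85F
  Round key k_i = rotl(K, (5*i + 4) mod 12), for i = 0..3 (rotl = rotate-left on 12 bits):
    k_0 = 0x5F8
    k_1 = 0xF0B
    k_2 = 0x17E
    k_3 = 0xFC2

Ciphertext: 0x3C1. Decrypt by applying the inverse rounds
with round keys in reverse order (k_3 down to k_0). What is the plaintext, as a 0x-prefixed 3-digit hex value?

s_0 = ciphertext = 0x3C1
s_1 = InvRound(s_0, k_3) = 0x43D
s_2 = InvRound(s_1, k_2) = 0xF71
s_3 = InvRound(s_2, k_1) = 0x71A
s_4 = InvRound(s_3, k_0) = 0x29A

0x29A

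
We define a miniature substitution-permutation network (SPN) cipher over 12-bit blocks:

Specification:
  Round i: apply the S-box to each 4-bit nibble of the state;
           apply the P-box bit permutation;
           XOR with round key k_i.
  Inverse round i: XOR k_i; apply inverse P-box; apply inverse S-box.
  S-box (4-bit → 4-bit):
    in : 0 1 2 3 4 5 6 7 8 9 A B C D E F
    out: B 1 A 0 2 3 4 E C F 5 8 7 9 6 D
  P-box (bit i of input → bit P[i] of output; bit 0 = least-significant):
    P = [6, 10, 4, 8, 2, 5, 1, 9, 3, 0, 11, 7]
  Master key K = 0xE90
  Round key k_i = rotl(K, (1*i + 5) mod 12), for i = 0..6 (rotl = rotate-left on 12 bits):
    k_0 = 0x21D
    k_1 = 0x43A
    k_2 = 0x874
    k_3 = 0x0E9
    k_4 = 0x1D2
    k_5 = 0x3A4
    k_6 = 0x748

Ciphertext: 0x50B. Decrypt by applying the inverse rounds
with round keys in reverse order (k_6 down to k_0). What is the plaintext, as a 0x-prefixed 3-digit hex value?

s_0 = ciphertext = 0x50B
s_1 = InvRound(s_0, k_6) = 0x481
s_2 = InvRound(s_1, k_5) = 0x402
s_3 = InvRound(s_2, k_4) = 0xB39
s_4 = InvRound(s_3, k_3) = 0x8BF
s_5 = InvRound(s_4, k_2) = 0x061
s_6 = InvRound(s_5, k_1) = 0x56C
s_7 = InvRound(s_6, k_0) = 0x429

0x429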